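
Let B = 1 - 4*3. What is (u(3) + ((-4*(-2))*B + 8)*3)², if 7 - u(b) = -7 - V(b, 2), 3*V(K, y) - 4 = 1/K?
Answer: 4084441/81 ≈ 50425.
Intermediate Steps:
V(K, y) = 4/3 + 1/(3*K)
B = -11 (B = 1 - 12 = -11)
u(b) = 14 + (1 + 4*b)/(3*b) (u(b) = 7 - (-7 - (1 + 4*b)/(3*b)) = 7 + (7 + (1 + 4*b)/(3*b)) = 14 + (1 + 4*b)/(3*b))
(u(3) + ((-4*(-2))*B + 8)*3)² = ((⅓)*(1 + 46*3)/3 + (-4*(-2)*(-11) + 8)*3)² = ((⅓)*(⅓)*(1 + 138) + (8*(-11) + 8)*3)² = ((⅓)*(⅓)*139 + (-88 + 8)*3)² = (139/9 - 80*3)² = (139/9 - 240)² = (-2021/9)² = 4084441/81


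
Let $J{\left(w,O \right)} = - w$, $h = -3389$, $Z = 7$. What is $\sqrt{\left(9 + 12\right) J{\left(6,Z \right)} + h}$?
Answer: $i \sqrt{3515} \approx 59.287 i$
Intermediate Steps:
$\sqrt{\left(9 + 12\right) J{\left(6,Z \right)} + h} = \sqrt{\left(9 + 12\right) \left(\left(-1\right) 6\right) - 3389} = \sqrt{21 \left(-6\right) - 3389} = \sqrt{-126 - 3389} = \sqrt{-3515} = i \sqrt{3515}$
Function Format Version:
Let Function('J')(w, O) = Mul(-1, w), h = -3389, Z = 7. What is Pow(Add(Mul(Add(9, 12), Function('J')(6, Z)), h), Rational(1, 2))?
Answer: Mul(I, Pow(3515, Rational(1, 2))) ≈ Mul(59.287, I)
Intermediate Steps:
Pow(Add(Mul(Add(9, 12), Function('J')(6, Z)), h), Rational(1, 2)) = Pow(Add(Mul(Add(9, 12), Mul(-1, 6)), -3389), Rational(1, 2)) = Pow(Add(Mul(21, -6), -3389), Rational(1, 2)) = Pow(Add(-126, -3389), Rational(1, 2)) = Pow(-3515, Rational(1, 2)) = Mul(I, Pow(3515, Rational(1, 2)))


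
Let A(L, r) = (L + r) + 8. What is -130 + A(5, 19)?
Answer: -98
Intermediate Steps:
A(L, r) = 8 + L + r
-130 + A(5, 19) = -130 + (8 + 5 + 19) = -130 + 32 = -98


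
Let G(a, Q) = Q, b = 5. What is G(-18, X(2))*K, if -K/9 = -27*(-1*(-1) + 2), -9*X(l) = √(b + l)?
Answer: -81*√7 ≈ -214.31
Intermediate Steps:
X(l) = -√(5 + l)/9
K = 729 (K = -(-243)*(-1*(-1) + 2) = -(-243)*(1 + 2) = -(-243)*3 = -9*(-81) = 729)
G(-18, X(2))*K = -√(5 + 2)/9*729 = -√7/9*729 = -81*√7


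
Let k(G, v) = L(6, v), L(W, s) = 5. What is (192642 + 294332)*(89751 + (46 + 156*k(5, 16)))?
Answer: 44108643998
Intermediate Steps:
k(G, v) = 5
(192642 + 294332)*(89751 + (46 + 156*k(5, 16))) = (192642 + 294332)*(89751 + (46 + 156*5)) = 486974*(89751 + (46 + 780)) = 486974*(89751 + 826) = 486974*90577 = 44108643998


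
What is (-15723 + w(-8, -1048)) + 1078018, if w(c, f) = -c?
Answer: 1062303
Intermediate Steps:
(-15723 + w(-8, -1048)) + 1078018 = (-15723 - 1*(-8)) + 1078018 = (-15723 + 8) + 1078018 = -15715 + 1078018 = 1062303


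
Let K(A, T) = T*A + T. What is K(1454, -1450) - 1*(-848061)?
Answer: -1261689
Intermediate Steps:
K(A, T) = T + A*T (K(A, T) = A*T + T = T + A*T)
K(1454, -1450) - 1*(-848061) = -1450*(1 + 1454) - 1*(-848061) = -1450*1455 + 848061 = -2109750 + 848061 = -1261689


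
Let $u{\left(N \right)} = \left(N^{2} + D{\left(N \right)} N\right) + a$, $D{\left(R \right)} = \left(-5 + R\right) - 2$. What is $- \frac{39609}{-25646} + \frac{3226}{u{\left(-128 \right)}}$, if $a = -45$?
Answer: $\frac{1414348967}{862192874} \approx 1.6404$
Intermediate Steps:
$D{\left(R \right)} = -7 + R$
$u{\left(N \right)} = -45 + N^{2} + N \left(-7 + N\right)$ ($u{\left(N \right)} = \left(N^{2} + \left(-7 + N\right) N\right) - 45 = \left(N^{2} + N \left(-7 + N\right)\right) - 45 = -45 + N^{2} + N \left(-7 + N\right)$)
$- \frac{39609}{-25646} + \frac{3226}{u{\left(-128 \right)}} = - \frac{39609}{-25646} + \frac{3226}{-45 + \left(-128\right)^{2} - 128 \left(-7 - 128\right)} = \left(-39609\right) \left(- \frac{1}{25646}\right) + \frac{3226}{-45 + 16384 - -17280} = \frac{39609}{25646} + \frac{3226}{-45 + 16384 + 17280} = \frac{39609}{25646} + \frac{3226}{33619} = \frac{1414348967}{862192874}$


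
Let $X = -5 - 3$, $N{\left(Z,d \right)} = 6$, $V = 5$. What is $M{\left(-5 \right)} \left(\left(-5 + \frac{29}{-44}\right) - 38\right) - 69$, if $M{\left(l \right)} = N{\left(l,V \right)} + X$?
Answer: $\frac{403}{22} \approx 18.318$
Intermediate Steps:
$X = -8$ ($X = -5 - 3 = -8$)
$M{\left(l \right)} = -2$ ($M{\left(l \right)} = 6 - 8 = -2$)
$M{\left(-5 \right)} \left(\left(-5 + \frac{29}{-44}\right) - 38\right) - 69 = - 2 \left(\left(-5 + \frac{29}{-44}\right) - 38\right) - 69 = - 2 \left(\left(-5 + 29 \left(- \frac{1}{44}\right)\right) - 38\right) - 69 = - 2 \left(\left(-5 - \frac{29}{44}\right) - 38\right) - 69 = - 2 \left(- \frac{249}{44} - 38\right) - 69 = \left(-2\right) \left(- \frac{1921}{44}\right) - 69 = \frac{1921}{22} - 69 = \frac{403}{22}$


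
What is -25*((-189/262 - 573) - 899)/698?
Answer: 9646325/182876 ≈ 52.748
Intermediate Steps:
-25*((-189/262 - 573) - 899)/698 = -25*(-150315/262 - 899)/698 = -(-9646325)/(262*698) = -25*(-385853/182876) = 9646325/182876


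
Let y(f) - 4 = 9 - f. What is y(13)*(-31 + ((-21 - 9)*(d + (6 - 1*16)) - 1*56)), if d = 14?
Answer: 0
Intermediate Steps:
y(f) = 13 - f (y(f) = 4 + (9 - f) = 13 - f)
y(13)*(-31 + ((-21 - 9)*(d + (6 - 1*16)) - 1*56)) = (13 - 1*13)*(-31 + ((-21 - 9)*(14 + (6 - 1*16)) - 1*56)) = (13 - 13)*(-31 + (-30*(14 + (6 - 16)) - 56)) = 0*(-31 + (-30*(14 - 10) - 56)) = 0*(-31 + (-30*4 - 56)) = 0*(-31 + (-120 - 56)) = 0*(-31 - 176) = 0*(-207) = 0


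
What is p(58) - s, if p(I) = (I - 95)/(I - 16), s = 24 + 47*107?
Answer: -212263/42 ≈ -5053.9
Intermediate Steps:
s = 5053 (s = 24 + 5029 = 5053)
p(I) = (-95 + I)/(-16 + I)
p(58) - s = (-95 + 58)/(-16 + 58) - 1*5053 = -37/42 - 5053 = -212263/42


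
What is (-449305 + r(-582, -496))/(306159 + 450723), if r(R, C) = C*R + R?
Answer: -161215/756882 ≈ -0.21300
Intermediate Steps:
r(R, C) = R + C*R
(-449305 + r(-582, -496))/(306159 + 450723) = (-449305 - 582*(1 - 496))/(306159 + 450723) = (-449305 - 582*(-495))/756882 = (-449305 + 288090)*(1/756882) = -161215*1/756882 = -161215/756882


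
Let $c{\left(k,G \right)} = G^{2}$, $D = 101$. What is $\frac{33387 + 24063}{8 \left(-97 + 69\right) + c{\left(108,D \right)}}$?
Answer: $\frac{57450}{9977} \approx 5.7582$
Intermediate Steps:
$\frac{33387 + 24063}{8 \left(-97 + 69\right) + c{\left(108,D \right)}} = \frac{33387 + 24063}{8 \left(-97 + 69\right) + 101^{2}} = \frac{57450}{8 \left(-28\right) + 10201} = \frac{57450}{-224 + 10201} = \frac{57450}{9977}$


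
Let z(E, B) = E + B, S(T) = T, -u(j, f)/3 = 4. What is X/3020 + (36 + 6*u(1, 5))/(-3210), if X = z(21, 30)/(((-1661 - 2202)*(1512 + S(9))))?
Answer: 1419550153/126576587748 ≈ 0.011215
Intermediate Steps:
u(j, f) = -12 (u(j, f) = -3*4 = -12)
z(E, B) = B + E
X = -17/1958541 (X = (30 + 21)/(((-1661 - 2202)*(1512 + 9))) = 51/((-3863*1521)) = 51/(-5875623) = 51*(-1/5875623) = -17/1958541 ≈ -8.6799e-6)
X/3020 + (36 + 6*u(1, 5))/(-3210) = -17/1958541/3020 + (36 + 6*(-12))/(-3210) = -17/1958541*1/3020 + (36 - 72)*(-1/3210) = -17/5914793820 - 36*(-1/3210) = -17/5914793820 + 6/535 = 1419550153/126576587748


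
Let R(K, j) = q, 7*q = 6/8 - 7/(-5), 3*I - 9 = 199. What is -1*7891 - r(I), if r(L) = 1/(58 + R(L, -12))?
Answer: -64414373/8163 ≈ -7891.0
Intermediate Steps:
I = 208/3 (I = 3 + (⅓)*199 = 3 + 199/3 = 208/3 ≈ 69.333)
q = 43/140 (q = (6/8 - 7/(-5))/7 = (6*(⅛) - 7*(-⅕))/7 = (¾ + 7/5)/7 = (⅐)*(43/20) = 43/140 ≈ 0.30714)
R(K, j) = 43/140
r(L) = 140/8163 (r(L) = 1/(58 + 43/140) = 1/(8163/140) = 140/8163)
-1*7891 - r(I) = -1*7891 - 1*140/8163 = -7891 - 140/8163 = -64414373/8163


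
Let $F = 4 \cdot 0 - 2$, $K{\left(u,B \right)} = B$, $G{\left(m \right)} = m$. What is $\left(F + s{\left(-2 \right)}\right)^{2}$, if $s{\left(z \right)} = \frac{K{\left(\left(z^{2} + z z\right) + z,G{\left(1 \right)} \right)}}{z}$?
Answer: $\frac{25}{4} \approx 6.25$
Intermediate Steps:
$s{\left(z \right)} = \frac{1}{z}$ ($s{\left(z \right)} = 1 \frac{1}{z} = \frac{1}{z}$)
$F = -2$ ($F = 0 - 2 = -2$)
$\left(F + s{\left(-2 \right)}\right)^{2} = \left(-2 + \frac{1}{-2}\right)^{2} = \left(-2 - \frac{1}{2}\right)^{2} = \left(- \frac{5}{2}\right)^{2} = \frac{25}{4}$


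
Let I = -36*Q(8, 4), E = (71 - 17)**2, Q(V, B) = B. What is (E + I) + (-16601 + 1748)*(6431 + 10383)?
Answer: -249735570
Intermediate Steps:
E = 2916 (E = 54**2 = 2916)
I = -144 (I = -36*4 = -144)
(E + I) + (-16601 + 1748)*(6431 + 10383) = (2916 - 144) + (-16601 + 1748)*(6431 + 10383) = 2772 - 14853*16814 = 2772 - 249738342 = -249735570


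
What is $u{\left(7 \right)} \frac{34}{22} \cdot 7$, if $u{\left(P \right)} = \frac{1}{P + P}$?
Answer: $\frac{17}{22} \approx 0.77273$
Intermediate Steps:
$u{\left(P \right)} = \frac{1}{2 P}$
$u{\left(7 \right)} \frac{34}{22} \cdot 7 = \frac{1}{2 \cdot 7} \cdot \frac{34}{22} \cdot 7 = \frac{1}{2} \cdot \frac{1}{7} \cdot 34 \cdot \frac{1}{22} \cdot 7 = \frac{1}{14} \cdot \frac{17}{11} \cdot 7 = \frac{17}{154} \cdot 7 = \frac{17}{22}$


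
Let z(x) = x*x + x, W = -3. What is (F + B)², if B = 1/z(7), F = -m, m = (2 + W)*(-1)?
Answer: 3025/3136 ≈ 0.96460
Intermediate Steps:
m = 1 (m = (2 - 3)*(-1) = -1*(-1) = 1)
z(x) = x + x² (z(x) = x² + x = x + x²)
F = -1 (F = -1*1 = -1)
B = 1/56 (B = 1/(7*(1 + 7)) = 1/(7*8) = 1/56 ≈ 0.017857)
(F + B)² = (-1 + 1/56)² = (-55/56)² = 3025/3136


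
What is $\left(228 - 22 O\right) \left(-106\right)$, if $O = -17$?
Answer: $-63812$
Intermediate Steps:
$\left(228 - 22 O\right) \left(-106\right) = \left(228 - -374\right) \left(-106\right) = \left(228 + 374\right) \left(-106\right) = 602 \left(-106\right) = -63812$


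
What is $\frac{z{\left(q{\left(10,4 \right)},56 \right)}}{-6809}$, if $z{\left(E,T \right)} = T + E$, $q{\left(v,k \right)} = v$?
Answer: $- \frac{6}{619} \approx -0.0096931$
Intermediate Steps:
$z{\left(E,T \right)} = E + T$
$\frac{z{\left(q{\left(10,4 \right)},56 \right)}}{-6809} = \frac{10 + 56}{-6809} = 66 \left(- \frac{1}{6809}\right) = - \frac{6}{619}$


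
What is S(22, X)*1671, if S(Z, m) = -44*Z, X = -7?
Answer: -1617528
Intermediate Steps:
S(22, X)*1671 = -44*22*1671 = -968*1671 = -1617528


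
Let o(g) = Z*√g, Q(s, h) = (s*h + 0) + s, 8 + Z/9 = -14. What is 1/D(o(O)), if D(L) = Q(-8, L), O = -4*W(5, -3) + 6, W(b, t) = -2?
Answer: 1/4390840 + 99*√14/2195420 ≈ 0.00016895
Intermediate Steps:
Z = -198 (Z = -72 + 9*(-14) = -72 - 126 = -198)
Q(s, h) = s + h*s (Q(s, h) = (h*s + 0) + s = h*s + s = s + h*s)
O = 14 (O = -4*(-2) + 6 = 8 + 6 = 14)
o(g) = -198*√g
D(L) = -8 - 8*L (D(L) = -8*(1 + L) = -8 - 8*L)
1/D(o(O)) = 1/(-8 - (-1584)*√14) = 1/(-8 + 1584*√14)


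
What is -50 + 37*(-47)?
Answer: -1789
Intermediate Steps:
-50 + 37*(-47) = -50 - 1739 = -1789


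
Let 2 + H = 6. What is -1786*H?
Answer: -7144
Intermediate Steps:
H = 4 (H = -2 + 6 = 4)
-1786*H = -1786*4 = -7144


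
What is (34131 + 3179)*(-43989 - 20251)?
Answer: -2396794400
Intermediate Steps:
(34131 + 3179)*(-43989 - 20251) = 37310*(-64240) = -2396794400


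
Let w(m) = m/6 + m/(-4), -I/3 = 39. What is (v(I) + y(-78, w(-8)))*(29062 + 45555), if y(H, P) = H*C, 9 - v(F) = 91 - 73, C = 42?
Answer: -245116845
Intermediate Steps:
I = -117 (I = -3*39 = -117)
v(F) = -9 (v(F) = 9 - (91 - 73) = 9 - 1*18 = 9 - 18 = -9)
w(m) = -m/12 (w(m) = m*(⅙) + m*(-¼) = m/6 - m/4 = -m/12)
y(H, P) = 42*H (y(H, P) = H*42 = 42*H)
(v(I) + y(-78, w(-8)))*(29062 + 45555) = (-9 + 42*(-78))*(29062 + 45555) = (-9 - 3276)*74617 = -3285*74617 = -245116845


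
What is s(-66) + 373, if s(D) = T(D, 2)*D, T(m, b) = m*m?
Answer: -287123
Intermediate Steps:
T(m, b) = m²
s(D) = D³ (s(D) = D²*D = D³)
s(-66) + 373 = (-66)³ + 373 = -287496 + 373 = -287123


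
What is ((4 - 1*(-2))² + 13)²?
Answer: 2401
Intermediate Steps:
((4 - 1*(-2))² + 13)² = ((4 + 2)² + 13)² = (6² + 13)² = (36 + 13)² = 49² = 2401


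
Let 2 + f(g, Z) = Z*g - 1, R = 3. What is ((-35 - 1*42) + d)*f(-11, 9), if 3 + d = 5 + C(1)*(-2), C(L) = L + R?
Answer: 8466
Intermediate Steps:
C(L) = 3 + L (C(L) = L + 3 = 3 + L)
f(g, Z) = -3 + Z*g (f(g, Z) = -2 + (Z*g - 1) = -2 + (-1 + Z*g) = -3 + Z*g)
d = -6 (d = -3 + (5 + (3 + 1)*(-2)) = -3 + (5 + 4*(-2)) = -3 + (5 - 8) = -3 - 3 = -6)
((-35 - 1*42) + d)*f(-11, 9) = ((-35 - 1*42) - 6)*(-3 + 9*(-11)) = ((-35 - 42) - 6)*(-3 - 99) = (-77 - 6)*(-102) = -83*(-102) = 8466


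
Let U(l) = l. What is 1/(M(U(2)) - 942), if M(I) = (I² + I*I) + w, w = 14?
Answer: -1/920 ≈ -0.0010870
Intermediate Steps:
M(I) = 14 + 2*I² (M(I) = (I² + I*I) + 14 = (I² + I²) + 14 = 2*I² + 14 = 14 + 2*I²)
1/(M(U(2)) - 942) = 1/((14 + 2*2²) - 942) = 1/((14 + 2*4) - 942) = 1/((14 + 8) - 942) = 1/(22 - 942) = 1/(-920) = -1/920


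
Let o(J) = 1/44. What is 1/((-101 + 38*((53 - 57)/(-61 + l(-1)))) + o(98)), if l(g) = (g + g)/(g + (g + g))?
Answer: -7964/784119 ≈ -0.010157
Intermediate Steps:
o(J) = 1/44
l(g) = ⅔ (l(g) = (2*g)/(g + 2*g) = (2*g)/((3*g)) = (2*g)*(1/(3*g)) = ⅔)
1/((-101 + 38*((53 - 57)/(-61 + l(-1)))) + o(98)) = 1/((-101 + 38*((53 - 57)/(-61 + ⅔))) + 1/44) = 1/((-101 + 38*(-4/(-181/3))) + 1/44) = 1/((-101 + 38*(-4*(-3/181))) + 1/44) = 1/((-101 + 38*(12/181)) + 1/44) = 1/((-101 + 456/181) + 1/44) = 1/(-17825/181 + 1/44) = 1/(-784119/7964) = -7964/784119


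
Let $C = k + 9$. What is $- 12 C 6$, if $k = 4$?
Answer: $-936$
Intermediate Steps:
$C = 13$ ($C = 4 + 9 = 13$)
$- 12 C 6 = \left(-12\right) 13 \cdot 6 = \left(-156\right) 6 = -936$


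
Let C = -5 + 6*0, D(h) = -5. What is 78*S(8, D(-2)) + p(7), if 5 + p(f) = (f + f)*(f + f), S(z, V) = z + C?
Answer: 425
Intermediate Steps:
C = -5 (C = -5 + 0 = -5)
S(z, V) = -5 + z (S(z, V) = z - 5 = -5 + z)
p(f) = -5 + 4*f² (p(f) = -5 + (f + f)*(f + f) = -5 + (2*f)*(2*f) = -5 + 4*f²)
78*S(8, D(-2)) + p(7) = 78*(-5 + 8) + (-5 + 4*7²) = 78*3 + (-5 + 4*49) = 234 + (-5 + 196) = 234 + 191 = 425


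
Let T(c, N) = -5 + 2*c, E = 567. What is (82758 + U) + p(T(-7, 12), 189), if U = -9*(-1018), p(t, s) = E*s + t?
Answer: 199064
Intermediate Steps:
p(t, s) = t + 567*s (p(t, s) = 567*s + t = t + 567*s)
U = 9162
(82758 + U) + p(T(-7, 12), 189) = (82758 + 9162) + ((-5 + 2*(-7)) + 567*189) = 91920 + ((-5 - 14) + 107163) = 91920 + (-19 + 107163) = 91920 + 107144 = 199064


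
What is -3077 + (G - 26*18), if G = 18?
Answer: -3527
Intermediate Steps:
-3077 + (G - 26*18) = -3077 + (18 - 26*18) = -3077 + (18 - 468) = -3077 - 450 = -3527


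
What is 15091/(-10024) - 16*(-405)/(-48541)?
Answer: -797487751/486574984 ≈ -1.6390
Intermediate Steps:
15091/(-10024) - 16*(-405)/(-48541) = 15091*(-1/10024) + 6480*(-1/48541) = -15091/10024 - 6480/48541 = -797487751/486574984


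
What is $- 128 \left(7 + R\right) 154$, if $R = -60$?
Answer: $1044736$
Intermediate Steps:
$- 128 \left(7 + R\right) 154 = - 128 \left(7 - 60\right) 154 = \left(-128\right) \left(-53\right) 154 = 6784 \cdot 154 = 1044736$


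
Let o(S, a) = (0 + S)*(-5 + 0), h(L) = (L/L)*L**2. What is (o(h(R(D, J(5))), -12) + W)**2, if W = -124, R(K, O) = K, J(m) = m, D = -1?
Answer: 16641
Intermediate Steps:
h(L) = L**2 (h(L) = 1*L**2 = L**2)
o(S, a) = -5*S (o(S, a) = S*(-5) = -5*S)
(o(h(R(D, J(5))), -12) + W)**2 = (-5*(-1)**2 - 124)**2 = (-5*1 - 124)**2 = (-5 - 124)**2 = (-129)**2 = 16641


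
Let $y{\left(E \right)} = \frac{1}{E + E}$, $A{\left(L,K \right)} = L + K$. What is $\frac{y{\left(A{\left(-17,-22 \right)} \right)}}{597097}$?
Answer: $- \frac{1}{46573566} \approx -2.1471 \cdot 10^{-8}$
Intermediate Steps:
$A{\left(L,K \right)} = K + L$
$y{\left(E \right)} = \frac{1}{2 E}$
$\frac{y{\left(A{\left(-17,-22 \right)} \right)}}{597097} = \frac{\frac{1}{2} \frac{1}{-22 - 17}}{597097} = \frac{1}{2 \left(-39\right)} \frac{1}{597097} = \frac{1}{2} \left(- \frac{1}{39}\right) \frac{1}{597097} = \left(- \frac{1}{78}\right) \frac{1}{597097} = - \frac{1}{46573566}$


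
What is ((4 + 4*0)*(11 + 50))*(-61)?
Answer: -14884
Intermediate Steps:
((4 + 4*0)*(11 + 50))*(-61) = ((4 + 0)*61)*(-61) = (4*61)*(-61) = 244*(-61) = -14884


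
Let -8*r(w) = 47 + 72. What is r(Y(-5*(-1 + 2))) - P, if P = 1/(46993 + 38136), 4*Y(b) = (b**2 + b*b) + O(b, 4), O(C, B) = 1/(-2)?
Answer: -10130359/681032 ≈ -14.875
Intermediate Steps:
O(C, B) = -1/2
Y(b) = -1/8 + b**2/2 (Y(b) = ((b**2 + b*b) - 1/2)/4 = ((b**2 + b**2) - 1/2)/4 = (2*b**2 - 1/2)/4 = (-1/2 + 2*b**2)/4 = -1/8 + b**2/2)
P = 1/85129 ≈ 1.1747e-5
r(w) = -119/8 (r(w) = -(47 + 72)/8 = -1/8*119 = -119/8)
r(Y(-5*(-1 + 2))) - P = -119/8 - 1*1/85129 = -119/8 - 1/85129 = -10130359/681032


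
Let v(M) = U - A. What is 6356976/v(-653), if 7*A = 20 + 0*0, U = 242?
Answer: 7416472/279 ≈ 26582.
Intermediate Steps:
A = 20/7 (A = (20 + 0*0)/7 = (20 + 0)/7 = (⅐)*20 = 20/7 ≈ 2.8571)
v(M) = 1674/7 (v(M) = 242 - 1*20/7 = 242 - 20/7 = 1674/7)
6356976/v(-653) = 6356976/(1674/7) = 6356976*(7/1674) = 7416472/279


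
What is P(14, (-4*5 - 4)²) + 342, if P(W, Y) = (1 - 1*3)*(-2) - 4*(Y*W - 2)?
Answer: -31902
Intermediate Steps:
P(W, Y) = 12 - 4*W*Y (P(W, Y) = (1 - 3)*(-2) - 4*(W*Y - 2) = -2*(-2) - 4*(-2 + W*Y) = 4 + (8 - 4*W*Y) = 12 - 4*W*Y)
P(14, (-4*5 - 4)²) + 342 = (12 - 4*14*(-4*5 - 4)²) + 342 = (12 - 4*14*(-20 - 4)²) + 342 = (12 - 4*14*(-24)²) + 342 = (12 - 4*14*576) + 342 = (12 - 32256) + 342 = -32244 + 342 = -31902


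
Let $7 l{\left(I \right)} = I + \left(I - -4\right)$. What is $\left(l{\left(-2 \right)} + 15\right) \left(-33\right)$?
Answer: $-495$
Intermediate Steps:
$l{\left(I \right)} = \frac{4}{7} + \frac{2 I}{7}$ ($l{\left(I \right)} = \frac{I + \left(I - -4\right)}{7} = \frac{I + \left(I + 4\right)}{7} = \frac{I + \left(4 + I\right)}{7} = \frac{4 + 2 I}{7} = \frac{4}{7} + \frac{2 I}{7}$)
$\left(l{\left(-2 \right)} + 15\right) \left(-33\right) = \left(\left(\frac{4}{7} + \frac{2}{7} \left(-2\right)\right) + 15\right) \left(-33\right) = \left(\left(\frac{4}{7} - \frac{4}{7}\right) + 15\right) \left(-33\right) = \left(0 + 15\right) \left(-33\right) = 15 \left(-33\right) = -495$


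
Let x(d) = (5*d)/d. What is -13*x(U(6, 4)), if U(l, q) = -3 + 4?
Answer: -65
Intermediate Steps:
U(l, q) = 1
x(d) = 5
-13*x(U(6, 4)) = -13*5 = -65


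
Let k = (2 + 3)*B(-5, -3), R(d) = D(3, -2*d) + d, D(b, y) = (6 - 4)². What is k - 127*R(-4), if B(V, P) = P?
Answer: -15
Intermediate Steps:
D(b, y) = 4 (D(b, y) = 2² = 4)
R(d) = 4 + d
k = -15 (k = (2 + 3)*(-3) = 5*(-3) = -15)
k - 127*R(-4) = -15 - 127*(4 - 4) = -15 - 127*0 = -15 + 0 = -15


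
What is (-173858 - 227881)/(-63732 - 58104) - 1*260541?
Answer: -813919783/3124 ≈ -2.6054e+5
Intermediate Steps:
(-173858 - 227881)/(-63732 - 58104) - 1*260541 = -401739/(-121836) - 260541 = -401739*(-1/121836) - 260541 = 10301/3124 - 260541 = -813919783/3124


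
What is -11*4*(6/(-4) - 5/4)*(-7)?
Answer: -847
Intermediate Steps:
-11*4*(6/(-4) - 5/4)*(-7) = -11*4*(6*(-1/4) - 5*1/4)*(-7) = -11*4*(-3/2 - 5/4)*(-7) = -11*4*(-11/4)*(-7) = -(-121)*(-7) = -11*77 = -847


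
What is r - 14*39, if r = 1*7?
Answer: -539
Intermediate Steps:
r = 7
r - 14*39 = 7 - 14*39 = 7 - 546 = -539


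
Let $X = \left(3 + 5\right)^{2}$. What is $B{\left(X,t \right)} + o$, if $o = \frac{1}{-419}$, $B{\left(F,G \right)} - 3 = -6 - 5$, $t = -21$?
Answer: $- \frac{3353}{419} \approx -8.0024$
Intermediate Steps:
$X = 64$ ($X = 8^{2} = 64$)
$B{\left(F,G \right)} = -8$ ($B{\left(F,G \right)} = 3 - 11 = -8$)
$o = - \frac{1}{419} \approx -0.0023866$
$B{\left(X,t \right)} + o = -8 - \frac{1}{419} = - \frac{3353}{419}$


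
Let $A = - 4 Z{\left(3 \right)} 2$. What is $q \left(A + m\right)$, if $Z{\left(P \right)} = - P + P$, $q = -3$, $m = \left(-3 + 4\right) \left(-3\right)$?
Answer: $9$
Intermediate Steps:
$m = -3$ ($m = 1 \left(-3\right) = -3$)
$Z{\left(P \right)} = 0$
$A = 0$ ($A = \left(-4\right) 0 \cdot 2 = 0 \cdot 2 = 0$)
$q \left(A + m\right) = - 3 \left(0 - 3\right) = \left(-3\right) \left(-3\right) = 9$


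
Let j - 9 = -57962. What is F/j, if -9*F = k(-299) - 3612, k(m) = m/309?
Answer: -65671/9480429 ≈ -0.0069270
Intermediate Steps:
k(m) = m/309 (k(m) = m*(1/309) = m/309)
j = -57953 (j = 9 - 57962 = -57953)
F = 1116407/2781 (F = -((1/309)*(-299) - 3612)/9 = -(-299/309 - 3612)/9 = -1/9*(-1116407/309) = 1116407/2781 ≈ 401.44)
F/j = (1116407/2781)/(-57953) = (1116407/2781)*(-1/57953) = -65671/9480429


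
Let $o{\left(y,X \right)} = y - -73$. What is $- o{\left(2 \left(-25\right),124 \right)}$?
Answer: $-23$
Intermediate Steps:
$o{\left(y,X \right)} = 73 + y$ ($o{\left(y,X \right)} = y + 73 = 73 + y$)
$- o{\left(2 \left(-25\right),124 \right)} = - (73 + 2 \left(-25\right)) = - (73 - 50) = \left(-1\right) 23 = -23$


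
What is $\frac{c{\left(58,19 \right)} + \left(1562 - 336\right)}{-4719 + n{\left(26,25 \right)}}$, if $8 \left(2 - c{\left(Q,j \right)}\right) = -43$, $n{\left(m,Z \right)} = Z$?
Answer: $- \frac{9867}{37552} \approx -0.26276$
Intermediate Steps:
$c{\left(Q,j \right)} = \frac{59}{8}$ ($c{\left(Q,j \right)} = 2 - - \frac{43}{8} = 2 + \frac{43}{8} = \frac{59}{8}$)
$\frac{c{\left(58,19 \right)} + \left(1562 - 336\right)}{-4719 + n{\left(26,25 \right)}} = \frac{\frac{59}{8} + \left(1562 - 336\right)}{-4719 + 25} = \frac{\frac{59}{8} + \left(1562 - 336\right)}{-4694} = \left(\frac{59}{8} + 1226\right) \left(- \frac{1}{4694}\right) = \frac{9867}{8} \left(- \frac{1}{4694}\right) = - \frac{9867}{37552}$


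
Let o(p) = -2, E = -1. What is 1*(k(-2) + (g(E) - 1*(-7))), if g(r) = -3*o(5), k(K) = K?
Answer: 11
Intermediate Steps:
g(r) = 6 (g(r) = -3*(-2) = 6)
1*(k(-2) + (g(E) - 1*(-7))) = 1*(-2 + (6 - 1*(-7))) = 1*(-2 + (6 + 7)) = 1*(-2 + 13) = 1*11 = 11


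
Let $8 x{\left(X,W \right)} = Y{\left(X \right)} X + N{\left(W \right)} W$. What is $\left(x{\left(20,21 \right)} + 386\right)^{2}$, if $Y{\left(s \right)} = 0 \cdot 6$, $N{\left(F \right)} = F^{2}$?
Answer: $\frac{152497801}{64} \approx 2.3828 \cdot 10^{6}$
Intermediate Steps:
$Y{\left(s \right)} = 0$
$x{\left(X,W \right)} = \frac{W^{3}}{8}$ ($x{\left(X,W \right)} = \frac{0 X + W^{2} W}{8} = \frac{0 + W^{3}}{8} = \frac{W^{3}}{8}$)
$\left(x{\left(20,21 \right)} + 386\right)^{2} = \left(\frac{21^{3}}{8} + 386\right)^{2} = \left(\frac{1}{8} \cdot 9261 + 386\right)^{2} = \left(\frac{9261}{8} + 386\right)^{2} = \left(\frac{12349}{8}\right)^{2} = \frac{152497801}{64}$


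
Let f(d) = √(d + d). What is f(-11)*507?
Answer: 507*I*√22 ≈ 2378.0*I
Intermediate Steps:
f(d) = √2*√d (f(d) = √(2*d) = √2*√d)
f(-11)*507 = (√2*√(-11))*507 = (√2*(I*√11))*507 = (I*√22)*507 = 507*I*√22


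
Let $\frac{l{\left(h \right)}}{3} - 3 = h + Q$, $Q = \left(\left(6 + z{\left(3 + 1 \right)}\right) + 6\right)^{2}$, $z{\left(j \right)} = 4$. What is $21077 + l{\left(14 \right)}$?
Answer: $21896$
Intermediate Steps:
$Q = 256$ ($Q = \left(\left(6 + 4\right) + 6\right)^{2} = \left(10 + 6\right)^{2} = 16^{2} = 256$)
$l{\left(h \right)} = 777 + 3 h$ ($l{\left(h \right)} = 9 + 3 \left(h + 256\right) = 9 + 3 \left(256 + h\right) = 9 + \left(768 + 3 h\right) = 777 + 3 h$)
$21077 + l{\left(14 \right)} = 21077 + \left(777 + 3 \cdot 14\right) = 21077 + \left(777 + 42\right) = 21077 + 819 = 21896$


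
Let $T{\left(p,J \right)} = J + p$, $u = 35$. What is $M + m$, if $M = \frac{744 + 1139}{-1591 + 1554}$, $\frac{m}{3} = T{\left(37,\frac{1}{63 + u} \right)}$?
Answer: $\frac{218063}{3626} \approx 60.139$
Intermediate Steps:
$m = \frac{10881}{98}$ ($m = 3 \left(\frac{1}{63 + 35} + 37\right) = 3 \left(\frac{1}{98} + 37\right) = 3 \cdot \frac{3627}{98} = \frac{10881}{98} \approx 111.03$)
$M = - \frac{1883}{37}$ ($M = \frac{1883}{-37} = 1883 \left(- \frac{1}{37}\right) = - \frac{1883}{37} \approx -50.892$)
$M + m = - \frac{1883}{37} + \frac{10881}{98} = \frac{218063}{3626}$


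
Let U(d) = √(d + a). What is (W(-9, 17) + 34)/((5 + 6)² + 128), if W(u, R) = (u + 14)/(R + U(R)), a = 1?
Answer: 9299/67479 - 5*√2/22493 ≈ 0.13749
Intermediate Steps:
U(d) = √(1 + d) (U(d) = √(d + 1) = √(1 + d))
W(u, R) = (14 + u)/(R + √(1 + R)) (W(u, R) = (u + 14)/(R + √(1 + R)) = (14 + u)/(R + √(1 + R)))
(W(-9, 17) + 34)/((5 + 6)² + 128) = ((14 - 9)/(17 + √(1 + 17)) + 34)/((5 + 6)² + 128) = (5/(17 + √18) + 34)/(11² + 128) = (5/(17 + 3*√2) + 34)/(121 + 128) = (5/(17 + 3*√2) + 34)/249 = (34 + 5/(17 + 3*√2))*(1/249) = 34/249 + 5/(249*(17 + 3*√2))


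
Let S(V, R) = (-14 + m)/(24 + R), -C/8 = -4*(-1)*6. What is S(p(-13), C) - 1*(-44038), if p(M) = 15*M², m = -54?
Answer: 1849613/42 ≈ 44038.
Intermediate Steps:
C = -192 (C = -8*(-4*(-1))*6 = -32*6 = -8*24 = -192)
S(V, R) = -68/(24 + R) (S(V, R) = (-14 - 54)/(24 + R) = -68/(24 + R))
S(p(-13), C) - 1*(-44038) = -68/(24 - 192) - 1*(-44038) = -68/(-168) + 44038 = -68*(-1/168) + 44038 = 17/42 + 44038 = 1849613/42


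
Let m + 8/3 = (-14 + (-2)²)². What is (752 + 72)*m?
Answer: 240608/3 ≈ 80203.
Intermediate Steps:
m = 292/3 (m = -8/3 + (-14 + (-2)²)² = -8/3 + (-14 + 4)² = -8/3 + (-10)² = -8/3 + 100 = 292/3 ≈ 97.333)
(752 + 72)*m = (752 + 72)*(292/3) = 824*(292/3) = 240608/3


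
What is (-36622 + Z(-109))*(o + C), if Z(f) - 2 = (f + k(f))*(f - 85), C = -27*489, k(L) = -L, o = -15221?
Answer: 1040886880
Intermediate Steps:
C = -13203
Z(f) = 2 (Z(f) = 2 + (f - f)*(f - 85) = 2 + 0*(-85 + f) = 2 + 0 = 2)
(-36622 + Z(-109))*(o + C) = (-36622 + 2)*(-15221 - 13203) = -36620*(-28424) = 1040886880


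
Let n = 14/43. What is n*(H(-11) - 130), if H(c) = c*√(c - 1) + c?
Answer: -1974/43 - 308*I*√3/43 ≈ -45.907 - 12.406*I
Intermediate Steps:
H(c) = c + c*√(-1 + c) (H(c) = c*√(-1 + c) + c = c + c*√(-1 + c))
n = 14/43 (n = 14*(1/43) = 14/43 ≈ 0.32558)
n*(H(-11) - 130) = 14*(-11*(1 + √(-1 - 11)) - 130)/43 = 14*(-11*(1 + √(-12)) - 130)/43 = 14*(-11*(1 + 2*I*√3) - 130)/43 = 14*((-11 - 22*I*√3) - 130)/43 = 14*(-141 - 22*I*√3)/43 = -1974/43 - 308*I*√3/43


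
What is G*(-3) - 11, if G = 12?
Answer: -47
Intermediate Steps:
G*(-3) - 11 = 12*(-3) - 11 = -36 - 11 = -47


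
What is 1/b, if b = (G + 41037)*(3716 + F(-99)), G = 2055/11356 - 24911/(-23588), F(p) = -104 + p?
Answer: 16741583/2413589266752081 ≈ 6.9364e-9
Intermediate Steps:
G = 20710166/16741583 (G = 2055*(1/11356) - 24911*(-1/23588) = 2055/11356 + 24911/23588 = 20710166/16741583 ≈ 1.2370)
b = 2413589266752081/16741583 (b = (20710166/16741583 + 41037)*(3716 + (-104 - 99)) = 687045051737*(3716 - 203)/16741583 = (687045051737/16741583)*3513 = 2413589266752081/16741583 ≈ 1.4417e+8)
1/b = 1/(2413589266752081/16741583) = 16741583/2413589266752081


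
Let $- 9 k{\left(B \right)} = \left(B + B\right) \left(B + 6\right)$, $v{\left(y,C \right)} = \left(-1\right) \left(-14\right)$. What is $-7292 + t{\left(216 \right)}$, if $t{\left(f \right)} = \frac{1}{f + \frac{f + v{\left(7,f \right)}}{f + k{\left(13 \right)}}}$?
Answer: $- \frac{229894739}{31527} \approx -7292.0$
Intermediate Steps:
$v{\left(y,C \right)} = 14$
$k{\left(B \right)} = - \frac{2 B \left(6 + B\right)}{9}$ ($k{\left(B \right)} = - \frac{\left(B + B\right) \left(B + 6\right)}{9} = - \frac{2 B \left(6 + B\right)}{9}$)
$t{\left(f \right)} = \frac{1}{f + \frac{14 + f}{- \frac{494}{9} + f}}$ ($t{\left(f \right)} = \frac{1}{f + \frac{f + 14}{f - \frac{26 \left(6 + 13\right)}{9}}} = \frac{1}{f + \frac{14 + f}{f - \frac{26}{9} \cdot 19}} = \frac{1}{f + \frac{14 + f}{f - \frac{494}{9}}} = \frac{1}{f + \frac{14 + f}{- \frac{494}{9} + f}}$)
$-7292 + t{\left(216 \right)} = -7292 + \frac{-494 + 9 \cdot 216}{126 - 104760 + 9 \cdot 216^{2}} = -7292 + \frac{-494 + 1944}{126 - 104760 + 9 \cdot 46656} = -7292 + \frac{1}{126 - 104760 + 419904} \cdot 1450 = -7292 + \frac{1}{315270} \cdot 1450 = -7292 + \frac{145}{31527} = - \frac{229894739}{31527}$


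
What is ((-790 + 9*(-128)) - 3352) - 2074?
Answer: -7368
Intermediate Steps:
((-790 + 9*(-128)) - 3352) - 2074 = ((-790 - 1152) - 3352) - 2074 = (-1942 - 3352) - 2074 = -5294 - 2074 = -7368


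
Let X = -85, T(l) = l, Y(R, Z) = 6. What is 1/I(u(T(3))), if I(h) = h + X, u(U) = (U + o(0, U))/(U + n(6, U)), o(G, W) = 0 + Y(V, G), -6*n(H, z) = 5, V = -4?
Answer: -13/1051 ≈ -0.012369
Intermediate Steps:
n(H, z) = -5/6 (n(H, z) = -1/6*5 = -5/6)
o(G, W) = 6 (o(G, W) = 0 + 6 = 6)
u(U) = (6 + U)/(-5/6 + U) (u(U) = (U + 6)/(U - 5/6) = (6 + U)/(-5/6 + U))
I(h) = -85 + h (I(h) = h - 85 = -85 + h)
1/I(u(T(3))) = 1/(-85 + 6*(6 + 3)/(-5 + 6*3)) = 1/(-85 + 6*9/(-5 + 18)) = 1/(-85 + 6*9/13) = 1/(-85 + 6*(1/13)*9) = 1/(-85 + 54/13) = 1/(-1051/13) = -13/1051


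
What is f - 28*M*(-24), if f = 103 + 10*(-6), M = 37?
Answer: 24907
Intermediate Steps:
f = 43 (f = 103 - 60 = 43)
f - 28*M*(-24) = 43 - 28*37*(-24) = 43 - 1036*(-24) = 43 + 24864 = 24907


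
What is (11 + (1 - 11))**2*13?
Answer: 13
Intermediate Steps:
(11 + (1 - 11))**2*13 = (11 - 10)**2*13 = 1**2*13 = 1*13 = 13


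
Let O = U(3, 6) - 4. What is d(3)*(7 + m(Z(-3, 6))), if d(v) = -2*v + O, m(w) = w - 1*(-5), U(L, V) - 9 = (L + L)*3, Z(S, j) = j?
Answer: 306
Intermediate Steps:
U(L, V) = 9 + 6*L (U(L, V) = 9 + (L + L)*3 = 9 + (2*L)*3 = 9 + 6*L)
m(w) = 5 + w (m(w) = w + 5 = 5 + w)
O = 23 (O = (9 + 6*3) - 4 = (9 + 18) - 4 = 27 - 4 = 23)
d(v) = 23 - 2*v (d(v) = -2*v + 23 = 23 - 2*v)
d(3)*(7 + m(Z(-3, 6))) = (23 - 2*3)*(7 + (5 + 6)) = (23 - 6)*(7 + 11) = 17*18 = 306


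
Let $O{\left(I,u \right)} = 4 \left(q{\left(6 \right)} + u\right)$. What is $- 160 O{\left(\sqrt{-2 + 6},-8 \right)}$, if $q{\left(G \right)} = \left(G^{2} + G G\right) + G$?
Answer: $-44800$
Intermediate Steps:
$q{\left(G \right)} = G + 2 G^{2}$ ($q{\left(G \right)} = \left(G^{2} + G^{2}\right) + G = 2 G^{2} + G = G + 2 G^{2}$)
$O{\left(I,u \right)} = 312 + 4 u$ ($O{\left(I,u \right)} = 4 \left(6 \left(1 + 2 \cdot 6\right) + u\right) = 4 \left(6 \left(1 + 12\right) + u\right) = 4 \left(6 \cdot 13 + u\right) = 4 \left(78 + u\right) = 312 + 4 u$)
$- 160 O{\left(\sqrt{-2 + 6},-8 \right)} = - 160 \left(312 + 4 \left(-8\right)\right) = - 160 \left(312 - 32\right) = \left(-160\right) 280 = -44800$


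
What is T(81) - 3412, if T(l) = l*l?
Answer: 3149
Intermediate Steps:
T(l) = l²
T(81) - 3412 = 81² - 3412 = 6561 - 3412 = 3149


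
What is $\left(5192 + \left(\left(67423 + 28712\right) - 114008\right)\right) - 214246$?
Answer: $-226927$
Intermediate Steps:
$\left(5192 + \left(\left(67423 + 28712\right) - 114008\right)\right) - 214246 = \left(5192 + \left(96135 - 114008\right)\right) - 214246 = \left(5192 - 17873\right) - 214246 = -12681 - 214246 = -226927$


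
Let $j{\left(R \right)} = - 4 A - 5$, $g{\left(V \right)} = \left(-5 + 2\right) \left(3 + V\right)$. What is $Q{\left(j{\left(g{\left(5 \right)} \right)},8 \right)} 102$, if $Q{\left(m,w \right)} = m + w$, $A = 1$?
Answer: $-102$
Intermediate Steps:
$g{\left(V \right)} = -9 - 3 V$ ($g{\left(V \right)} = - 3 \left(3 + V\right) = -9 - 3 V$)
$j{\left(R \right)} = -9$ ($j{\left(R \right)} = \left(-4\right) 1 - 5 = -4 - 5 = -9$)
$Q{\left(j{\left(g{\left(5 \right)} \right)},8 \right)} 102 = \left(-9 + 8\right) 102 = \left(-1\right) 102 = -102$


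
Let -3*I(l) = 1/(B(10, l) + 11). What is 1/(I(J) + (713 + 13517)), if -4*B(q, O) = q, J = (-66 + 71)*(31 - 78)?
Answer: 51/725728 ≈ 7.0274e-5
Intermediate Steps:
J = -235 (J = 5*(-47) = -235)
B(q, O) = -q/4
I(l) = -2/51 (I(l) = -1/(3*(-¼*10 + 11)) = -1/(3*(-5/2 + 11)) = -1/(3*17/2) = -⅓*2/17 = -2/51)
1/(I(J) + (713 + 13517)) = 1/(-2/51 + (713 + 13517)) = 1/(-2/51 + 14230) = 1/(725728/51) = 51/725728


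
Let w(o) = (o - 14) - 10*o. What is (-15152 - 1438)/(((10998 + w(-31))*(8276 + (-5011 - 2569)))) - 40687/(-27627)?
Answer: 7583071763/5156413788 ≈ 1.4706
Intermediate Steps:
w(o) = -14 - 9*o (w(o) = (-14 + o) - 10*o = -14 - 9*o)
(-15152 - 1438)/(((10998 + w(-31))*(8276 + (-5011 - 2569)))) - 40687/(-27627) = (-15152 - 1438)/(((10998 + (-14 - 9*(-31)))*(8276 + (-5011 - 2569)))) - 40687/(-27627) = -16590*1/((8276 - 7580)*(10998 + (-14 + 279))) - 40687*(-1/27627) = -16590*1/(696*(10998 + 265)) + 40687/27627 = -16590/(11263*696) + 40687/27627 = -16590/7839048 + 40687/27627 = -16590*1/7839048 + 40687/27627 = -395/186644 + 40687/27627 = 7583071763/5156413788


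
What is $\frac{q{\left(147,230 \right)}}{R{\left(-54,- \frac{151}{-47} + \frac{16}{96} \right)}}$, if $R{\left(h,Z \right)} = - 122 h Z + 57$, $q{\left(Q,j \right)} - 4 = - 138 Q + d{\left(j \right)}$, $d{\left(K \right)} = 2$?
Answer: $- \frac{317720}{349691} \approx -0.90857$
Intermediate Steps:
$q{\left(Q,j \right)} = 6 - 138 Q$ ($q{\left(Q,j \right)} = 4 - \left(-2 + 138 Q\right) = 6 - 138 Q$)
$R{\left(h,Z \right)} = 57 - 122 Z h$ ($R{\left(h,Z \right)} = - 122 Z h + 57 = 57 - 122 Z h$)
$\frac{q{\left(147,230 \right)}}{R{\left(-54,- \frac{151}{-47} + \frac{16}{96} \right)}} = \frac{6 - 20286}{57 - 122 \left(- \frac{151}{-47} + \frac{16}{96}\right) \left(-54\right)} = \frac{6 - 20286}{57 - 122 \left(\left(-151\right) \left(- \frac{1}{47}\right) + 16 \cdot \frac{1}{96}\right) \left(-54\right)} = - \frac{20280}{57 - 122 \left(\frac{151}{47} + \frac{1}{6}\right) \left(-54\right)} = - \frac{20280}{57 - \frac{58133}{141} \left(-54\right)} = - \frac{20280}{57 + \frac{1046394}{47}} = - \frac{20280}{\frac{1049073}{47}} = \left(-20280\right) \frac{47}{1049073} = - \frac{317720}{349691}$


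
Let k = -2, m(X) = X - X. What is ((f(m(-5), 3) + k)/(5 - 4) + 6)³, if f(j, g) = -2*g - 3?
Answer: -125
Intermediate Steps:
m(X) = 0
f(j, g) = -3 - 2*g
((f(m(-5), 3) + k)/(5 - 4) + 6)³ = (((-3 - 2*3) - 2)/(5 - 4) + 6)³ = (((-3 - 6) - 2)/1 + 6)³ = ((-9 - 2)*1 + 6)³ = (-11*1 + 6)³ = (-11 + 6)³ = (-5)³ = -125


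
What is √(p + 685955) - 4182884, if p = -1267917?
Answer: -4182884 + I*√581962 ≈ -4.1829e+6 + 762.86*I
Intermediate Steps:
√(p + 685955) - 4182884 = √(-1267917 + 685955) - 4182884 = √(-581962) - 4182884 = I*√581962 - 4182884 = -4182884 + I*√581962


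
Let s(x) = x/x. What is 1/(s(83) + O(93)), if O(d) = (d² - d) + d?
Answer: 1/8650 ≈ 0.00011561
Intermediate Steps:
O(d) = d²
s(x) = 1
1/(s(83) + O(93)) = 1/(1 + 93²) = 1/(1 + 8649) = 1/8650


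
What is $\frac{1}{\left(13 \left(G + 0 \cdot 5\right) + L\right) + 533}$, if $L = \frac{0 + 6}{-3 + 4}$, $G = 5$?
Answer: $\frac{1}{604} \approx 0.0016556$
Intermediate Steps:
$L = 6$ ($L = \frac{6}{1} = 6 \cdot 1 = 6$)
$\frac{1}{\left(13 \left(G + 0 \cdot 5\right) + L\right) + 533} = \frac{1}{\left(13 \left(5 + 0 \cdot 5\right) + 6\right) + 533} = \frac{1}{\left(13 \left(5 + 0\right) + 6\right) + 533} = \frac{1}{\left(13 \cdot 5 + 6\right) + 533} = \frac{1}{\left(65 + 6\right) + 533} = \frac{1}{71 + 533} = \frac{1}{604}$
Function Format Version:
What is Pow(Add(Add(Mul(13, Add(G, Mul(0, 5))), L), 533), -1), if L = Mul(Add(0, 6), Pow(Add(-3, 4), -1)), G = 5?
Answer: Rational(1, 604) ≈ 0.0016556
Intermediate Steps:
L = 6 (L = Mul(6, Pow(1, -1)) = Mul(6, 1) = 6)
Pow(Add(Add(Mul(13, Add(G, Mul(0, 5))), L), 533), -1) = Pow(Add(Add(Mul(13, Add(5, Mul(0, 5))), 6), 533), -1) = Pow(Add(Add(Mul(13, Add(5, 0)), 6), 533), -1) = Pow(Add(Add(Mul(13, 5), 6), 533), -1) = Pow(Add(Add(65, 6), 533), -1) = Pow(Add(71, 533), -1) = Pow(604, -1) = Rational(1, 604)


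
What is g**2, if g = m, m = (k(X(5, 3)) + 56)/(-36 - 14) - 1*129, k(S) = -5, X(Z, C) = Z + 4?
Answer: 42263001/2500 ≈ 16905.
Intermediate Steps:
X(Z, C) = 4 + Z
m = -6501/50 (m = (-5 + 56)/(-36 - 14) - 1*129 = 51/(-50) - 129 = 51*(-1/50) - 129 = -51/50 - 129 = -6501/50 ≈ -130.02)
g = -6501/50 ≈ -130.02
g**2 = (-6501/50)**2 = 42263001/2500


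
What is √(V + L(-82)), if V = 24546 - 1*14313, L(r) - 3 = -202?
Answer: √10034 ≈ 100.17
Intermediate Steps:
L(r) = -199 (L(r) = 3 - 202 = -199)
V = 10233 (V = 24546 - 14313 = 10233)
√(V + L(-82)) = √(10233 - 199) = √10034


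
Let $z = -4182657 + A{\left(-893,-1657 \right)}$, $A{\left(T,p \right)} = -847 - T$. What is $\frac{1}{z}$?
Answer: $- \frac{1}{4182611} \approx -2.3909 \cdot 10^{-7}$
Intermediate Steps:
$z = -4182611$ ($z = -4182657 - -46 = -4182657 + \left(-847 + 893\right) = -4182657 + 46 = -4182611$)
$\frac{1}{z} = \frac{1}{-4182611} = - \frac{1}{4182611}$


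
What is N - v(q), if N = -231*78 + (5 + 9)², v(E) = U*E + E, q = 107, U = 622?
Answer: -84483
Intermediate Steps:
v(E) = 623*E (v(E) = 622*E + E = 623*E)
N = -17822 (N = -18018 + 14² = -18018 + 196 = -17822)
N - v(q) = -17822 - 623*107 = -17822 - 1*66661 = -17822 - 66661 = -84483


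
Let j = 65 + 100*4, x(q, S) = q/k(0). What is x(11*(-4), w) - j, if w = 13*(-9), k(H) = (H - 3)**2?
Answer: -4229/9 ≈ -469.89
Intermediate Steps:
k(H) = (-3 + H)**2
w = -117
x(q, S) = q/9 (x(q, S) = q/((-3 + 0)**2) = q/((-3)**2) = q/9)
j = 465 (j = 65 + 400 = 465)
x(11*(-4), w) - j = (11*(-4))/9 - 1*465 = (1/9)*(-44) - 465 = -44/9 - 465 = -4229/9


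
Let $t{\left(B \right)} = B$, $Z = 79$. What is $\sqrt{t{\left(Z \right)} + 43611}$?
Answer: $\sqrt{43690} \approx 209.02$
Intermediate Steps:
$\sqrt{t{\left(Z \right)} + 43611} = \sqrt{79 + 43611} = \sqrt{43690}$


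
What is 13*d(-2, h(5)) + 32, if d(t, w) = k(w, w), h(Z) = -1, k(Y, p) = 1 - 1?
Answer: 32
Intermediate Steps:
k(Y, p) = 0
d(t, w) = 0
13*d(-2, h(5)) + 32 = 13*0 + 32 = 0 + 32 = 32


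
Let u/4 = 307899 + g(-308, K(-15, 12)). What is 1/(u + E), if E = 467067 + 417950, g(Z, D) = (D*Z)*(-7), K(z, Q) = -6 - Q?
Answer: 1/1961381 ≈ 5.0984e-7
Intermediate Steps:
g(Z, D) = -7*D*Z
u = 1076364 (u = 4*(307899 - 7*(-6 - 1*12)*(-308)) = 4*(307899 - 7*(-6 - 12)*(-308)) = 4*(307899 - 7*(-18)*(-308)) = 4*(307899 - 38808) = 4*269091 = 1076364)
E = 885017
1/(u + E) = 1/(1076364 + 885017) = 1/1961381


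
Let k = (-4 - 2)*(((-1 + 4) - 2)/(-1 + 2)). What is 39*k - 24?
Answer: -258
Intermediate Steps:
k = -6 (k = -6*(3 - 2)/1 = -6 ≈ -6.0000)
39*k - 24 = 39*(-6) - 24 = -234 - 24 = -258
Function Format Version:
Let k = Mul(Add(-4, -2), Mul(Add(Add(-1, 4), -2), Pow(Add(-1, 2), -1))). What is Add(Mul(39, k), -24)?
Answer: -258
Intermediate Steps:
k = -6 (k = Mul(-6, Mul(Add(3, -2), Pow(1, -1))) = Mul(-6, Mul(1, 1)) = Mul(-6, 1) = -6)
Add(Mul(39, k), -24) = Add(Mul(39, -6), -24) = Add(-234, -24) = -258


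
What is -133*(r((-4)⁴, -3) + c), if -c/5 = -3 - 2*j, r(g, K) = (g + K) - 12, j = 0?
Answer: -34048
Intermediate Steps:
r(g, K) = -12 + K + g (r(g, K) = (K + g) - 12 = -12 + K + g)
c = 15 (c = -5*(-3 - 2*0) = -5*(-3 + 0) = -5*(-3) = 15)
-133*(r((-4)⁴, -3) + c) = -133*((-12 - 3 + (-4)⁴) + 15) = -133*((-12 - 3 + 256) + 15) = -133*(241 + 15) = -133*256 = -34048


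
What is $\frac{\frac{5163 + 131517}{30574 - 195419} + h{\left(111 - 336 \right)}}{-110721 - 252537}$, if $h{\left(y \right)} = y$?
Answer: $\frac{354541}{570297762} \approx 0.00062168$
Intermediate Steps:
$\frac{\frac{5163 + 131517}{30574 - 195419} + h{\left(111 - 336 \right)}}{-110721 - 252537} = \frac{\frac{5163 + 131517}{30574 - 195419} + \left(111 - 336\right)}{-110721 - 252537} = \frac{\frac{136680}{-164845} + \left(111 - 336\right)}{-363258} = \left(136680 \left(- \frac{1}{164845}\right) - 225\right) \left(- \frac{1}{363258}\right) = \left(- \frac{27336}{32969} - 225\right) \left(- \frac{1}{363258}\right) = \left(- \frac{7445361}{32969}\right) \left(- \frac{1}{363258}\right) = \frac{354541}{570297762}$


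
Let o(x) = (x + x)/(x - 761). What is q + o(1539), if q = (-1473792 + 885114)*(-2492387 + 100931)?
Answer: 547633241181891/389 ≈ 1.4078e+12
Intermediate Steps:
o(x) = 2*x/(-761 + x) (o(x) = (2*x)/(-761 + x) = 2*x/(-761 + x))
q = 1407797535168 (q = -588678*(-2391456) = 1407797535168)
q + o(1539) = 1407797535168 + 2*1539/(-761 + 1539) = 1407797535168 + 2*1539/778 = 1407797535168 + 2*1539*(1/778) = 1407797535168 + 1539/389 = 547633241181891/389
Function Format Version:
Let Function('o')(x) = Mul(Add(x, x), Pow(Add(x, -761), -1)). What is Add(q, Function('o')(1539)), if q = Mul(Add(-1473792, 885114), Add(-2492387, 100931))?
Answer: Rational(547633241181891, 389) ≈ 1.4078e+12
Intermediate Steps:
Function('o')(x) = Mul(2, x, Pow(Add(-761, x), -1)) (Function('o')(x) = Mul(Mul(2, x), Pow(Add(-761, x), -1)) = Mul(2, x, Pow(Add(-761, x), -1)))
q = 1407797535168 (q = Mul(-588678, -2391456) = 1407797535168)
Add(q, Function('o')(1539)) = Add(1407797535168, Mul(2, 1539, Pow(Add(-761, 1539), -1))) = Add(1407797535168, Mul(2, 1539, Pow(778, -1))) = Add(1407797535168, Mul(2, 1539, Rational(1, 778))) = Add(1407797535168, Rational(1539, 389)) = Rational(547633241181891, 389)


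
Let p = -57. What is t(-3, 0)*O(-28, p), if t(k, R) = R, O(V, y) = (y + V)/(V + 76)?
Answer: 0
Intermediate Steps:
O(V, y) = (V + y)/(76 + V)
t(-3, 0)*O(-28, p) = 0*((-28 - 57)/(76 - 28)) = 0*(-85/48) = 0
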